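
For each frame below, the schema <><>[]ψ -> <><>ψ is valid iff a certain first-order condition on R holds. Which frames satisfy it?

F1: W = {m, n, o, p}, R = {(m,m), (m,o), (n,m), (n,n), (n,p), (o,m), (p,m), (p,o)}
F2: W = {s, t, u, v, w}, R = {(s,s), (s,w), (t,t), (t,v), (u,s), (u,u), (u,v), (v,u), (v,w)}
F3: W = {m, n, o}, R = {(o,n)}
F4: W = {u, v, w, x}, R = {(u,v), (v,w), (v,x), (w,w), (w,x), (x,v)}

F1, F3

The schema corresponds to a generalized confluence (Geach) condition: forall x forall y (x R^2 y -> exists w (yRw & x R^2 w)).
F1: condition met.
F2: fails — sR²w but no w* with wRw* and sR²w*.
F3: condition met.
F4: fails — uR²x but no t with xRt and uR²t.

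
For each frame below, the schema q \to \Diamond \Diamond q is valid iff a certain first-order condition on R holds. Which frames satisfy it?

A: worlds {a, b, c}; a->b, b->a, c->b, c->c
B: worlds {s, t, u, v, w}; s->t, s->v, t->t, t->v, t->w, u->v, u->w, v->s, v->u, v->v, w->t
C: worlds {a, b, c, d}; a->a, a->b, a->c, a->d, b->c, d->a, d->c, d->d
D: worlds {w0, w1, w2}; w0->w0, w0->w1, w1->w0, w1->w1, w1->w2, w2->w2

The schema corresponds to a generalized confluence (Geach) condition: \forall x \exists w (x = w \wedge x R^2 w).
A: condition met.
B: condition met.
C: fails — at b but no w with b=w and bR²w.
D: condition met.
Valid on: A, B, D.

A, B, D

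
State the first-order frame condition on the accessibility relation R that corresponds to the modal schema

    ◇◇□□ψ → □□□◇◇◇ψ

∀x ∀y ∀z ((xR²y ∧ xR³z) → ∃w (yR²w ∧ zR³w))

This is a Sahlqvist (Geach-type) schema ◇^2□^2ψ → □^3◇^3ψ.
First-order correspondent: ∀x ∀y ∀z ((xR²y ∧ xR³z) → ∃w (yR²w ∧ zR³w)).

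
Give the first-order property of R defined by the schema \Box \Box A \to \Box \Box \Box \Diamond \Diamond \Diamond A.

\forall x \forall z (x R^3 z \to \exists w (x R^2 w \wedge z R^3 w))

This is a Sahlqvist (Geach-type) schema ◇^0□^2A → □^3◇^3A.
Minimal-valuation argument: fix x; take any y with xR^0y and any z with xR^3z. Set V(A) to the set of worlds R-reachable from y in exactly 2 steps. Then □^2A holds at y, so the antecedent holds at x; validity forces ◇^3A at z, giving a w with zR^3w and yR^2w.
First-order correspondent: \forall x \forall z (x R^3 z \to \exists w (x R^2 w \wedge z R^3 w)).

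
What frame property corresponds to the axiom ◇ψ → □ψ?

This is the CD axiom.
Its frame correspondent is partial functionality — ∀x ∀y ∀z (Rxy ∧ Rxz → y = z).

partial functionality: ∀x ∀y ∀z (Rxy ∧ Rxz → y = z)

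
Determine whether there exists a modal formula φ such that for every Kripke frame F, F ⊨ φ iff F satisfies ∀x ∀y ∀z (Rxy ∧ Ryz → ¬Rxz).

No

Any modally definable frame class is closed under surjective bounded morphisms.
The 5-cycle (worlds a,b,c,d,e with a→b→c→d→e→a) is intransitive. Mapping every world to a single reflexive point • is a surjective bounded morphism; the reflexive point is not intransitive (R••∧R•• but R••).
Hence intransitivity is not modally definable.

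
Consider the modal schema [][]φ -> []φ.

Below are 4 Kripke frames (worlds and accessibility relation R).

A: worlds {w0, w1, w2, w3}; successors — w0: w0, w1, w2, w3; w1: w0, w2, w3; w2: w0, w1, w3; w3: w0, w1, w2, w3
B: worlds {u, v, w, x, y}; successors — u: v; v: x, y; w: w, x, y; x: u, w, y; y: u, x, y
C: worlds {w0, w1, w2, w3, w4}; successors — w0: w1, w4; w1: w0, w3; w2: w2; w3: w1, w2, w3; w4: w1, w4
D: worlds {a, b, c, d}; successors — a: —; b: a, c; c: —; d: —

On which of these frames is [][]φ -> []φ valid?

Frame correspondent (Sahlqvist): forall x forall y (Rxy -> exists z (Rxz & Rzy)) — i.e. density.
A: condition met.
B: fails — Ruv but no z with Ruz and Rzv.
C: fails — Rw1w0 but no z with Rw1z and Rzw0.
D: fails — Rba but no z with Rbz and Rza.

A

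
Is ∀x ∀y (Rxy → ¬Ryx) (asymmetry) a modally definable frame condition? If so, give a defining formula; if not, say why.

Any modally definable frame class is closed under surjective bounded morphisms.
The 4-cycle (worlds 0,1,2,3 with 0→1→2→3→0) is asymmetric. Mapping every world to a single reflexive point • is a surjective bounded morphism, and the reflexive point is not asymmetric (R•• but asymmetry requires ¬R••).
So the class is not modally definable.

No — not modally definable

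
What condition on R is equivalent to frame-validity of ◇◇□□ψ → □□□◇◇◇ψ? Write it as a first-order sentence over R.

∀x ∀y ∀z ((xR²y ∧ xR³z) → ∃w (yR²w ∧ zR³w))

This is a Sahlqvist (Geach-type) schema ◇^2□^2ψ → □^3◇^3ψ.
Minimal-valuation argument: fix x; take any y with xR^2y and any z with xR^3z. Set V(ψ) to the set of worlds R-reachable from y in exactly 2 steps. Then □^2ψ holds at y, so the antecedent holds at x; validity forces ◇^3ψ at z, giving a w with zR^3w and yR^2w.
First-order correspondent: ∀x ∀y ∀z ((xR²y ∧ xR³z) → ∃w (yR²w ∧ zR³w)).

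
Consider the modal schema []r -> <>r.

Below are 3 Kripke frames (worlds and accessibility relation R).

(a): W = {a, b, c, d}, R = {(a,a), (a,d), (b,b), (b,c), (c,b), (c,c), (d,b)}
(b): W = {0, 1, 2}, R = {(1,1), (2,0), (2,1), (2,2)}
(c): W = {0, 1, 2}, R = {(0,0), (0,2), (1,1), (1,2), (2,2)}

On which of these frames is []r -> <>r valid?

(a), (c)

The schema corresponds to seriality: forall x exists y Rxy.
(a): holds.
(b): fails — world 0 has no successor.
(c): holds.
Valid on: (a), (c).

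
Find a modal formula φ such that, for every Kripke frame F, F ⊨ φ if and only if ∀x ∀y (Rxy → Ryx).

q → □◇q

This is symmetry; the standard corresponding axiom is B: q → □◇q.
Suppose q→□◇q is valid. Take Rxy and set V(q)={x}. Then q at x, so □◇q at x, so ◇q at y, so some z with Ryz has q; z=x, i.e. Ryx.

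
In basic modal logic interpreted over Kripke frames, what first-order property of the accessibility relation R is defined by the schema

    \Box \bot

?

□⊥ is valid iff no world has any successor (otherwise □⊥ fails at any world with one).

emptiness of R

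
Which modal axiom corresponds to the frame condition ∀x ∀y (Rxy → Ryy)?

The condition is shift-reflexivity. The T□ schema □(□p → p) defines it.
Suppose □(□p→p) is valid. Take Rxy and set V(p)={w : Ryw}. Then at y, □p holds; since □(□p→p) at x, □p→p at y, so p at y, i.e. Ryy.

□(□p → p)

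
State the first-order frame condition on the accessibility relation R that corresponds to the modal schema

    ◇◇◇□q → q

∀x ∀y (xR³y → ∃w (yRw ∧ x = w))

This is a Sahlqvist (Geach-type) schema ◇^3□^1q → □^0◇^0q.
Minimal-valuation argument: fix x; take any y with xR^3y and any z with xR^0z. Set V(q) to the set of worlds R-reachable from y in exactly 1 step. Then □^1q holds at y, so the antecedent holds at x; validity forces ◇^0q at z, giving a w with zR^0w and yR^1w.
First-order correspondent: ∀x ∀y (xR³y → ∃w (yRw ∧ x = w)).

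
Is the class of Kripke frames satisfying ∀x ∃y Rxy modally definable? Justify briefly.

Yes: it is seriality, defined by the D schema □q → ◇q.

Yes, by □q → ◇q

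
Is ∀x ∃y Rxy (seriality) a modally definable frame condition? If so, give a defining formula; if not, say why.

This is a Sahlqvist condition; the D axiom □r → ◇r defines it.

Yes — defined by □r → ◇r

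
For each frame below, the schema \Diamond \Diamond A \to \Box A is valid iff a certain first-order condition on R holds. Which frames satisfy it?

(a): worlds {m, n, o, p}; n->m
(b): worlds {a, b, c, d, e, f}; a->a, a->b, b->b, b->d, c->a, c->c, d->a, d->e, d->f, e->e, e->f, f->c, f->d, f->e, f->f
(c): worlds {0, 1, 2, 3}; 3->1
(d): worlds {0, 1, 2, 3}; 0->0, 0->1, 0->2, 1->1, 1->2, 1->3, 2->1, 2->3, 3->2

(a), (c)

The schema corresponds to a generalized confluence (Geach) condition: \forall x \forall y \forall z ((x R^2 y \wedge xRz) \to \exists w (y = w \wedge z = w)).
(a): satisfies the condition.
(b): fails — aR²a, aRb but a ≠ b.
(c): satisfies the condition.
(d): fails — 0R²0, 0R1 but 0 ≠ 1.
Valid on: (a), (c).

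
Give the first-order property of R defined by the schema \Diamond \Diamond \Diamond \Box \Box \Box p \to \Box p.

\forall x \forall y \forall z ((x R^3 y \wedge xRz) \to \exists w (y R^3 w \wedge z = w))

This is a Sahlqvist (Geach-type) schema ◇^3□^3p → □^1◇^0p.
First-order correspondent: \forall x \forall y \forall z ((x R^3 y \wedge xRz) \to \exists w (y R^3 w \wedge z = w)).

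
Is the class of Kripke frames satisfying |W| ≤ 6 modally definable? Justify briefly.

Any modally definable frame class is closed under disjoint unions.
Any modal formula valid on each of 7 disjoint one-world frames is valid on their disjoint union (validity is preserved under disjoint unions). Each one-world frame has |W|=1≤6, but the union has |W|=7.
So the class is not modally definable.

Not modally definable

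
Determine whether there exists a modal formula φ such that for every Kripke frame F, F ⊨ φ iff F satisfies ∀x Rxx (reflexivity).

Yes — defined by □r → r

This is a Sahlqvist condition; the T axiom □r → r defines it.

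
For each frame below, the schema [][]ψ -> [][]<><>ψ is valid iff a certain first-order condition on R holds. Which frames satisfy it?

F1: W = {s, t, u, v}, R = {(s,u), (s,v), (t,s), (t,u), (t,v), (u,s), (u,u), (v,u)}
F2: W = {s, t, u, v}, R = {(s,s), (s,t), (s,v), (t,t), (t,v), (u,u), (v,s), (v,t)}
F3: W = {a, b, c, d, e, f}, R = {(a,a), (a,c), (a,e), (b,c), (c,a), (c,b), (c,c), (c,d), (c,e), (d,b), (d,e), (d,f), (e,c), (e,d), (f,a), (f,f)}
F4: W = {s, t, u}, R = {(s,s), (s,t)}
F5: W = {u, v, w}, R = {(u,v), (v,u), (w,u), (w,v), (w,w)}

Frame correspondent (Sahlqvist): forall x forall z (x R^2 z -> exists w (x R^2 w & z R^2 w)) — i.e. a generalized confluence (Geach) condition.
F1: condition met.
F2: condition met.
F3: condition met.
F4: fails — sR²t but no w with sR²w and tR²w.
F5: condition met.

F1, F2, F3, F5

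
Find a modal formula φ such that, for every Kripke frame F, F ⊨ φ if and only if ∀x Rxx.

A defining formula is □ψ → ψ (the T axiom).

□ψ → ψ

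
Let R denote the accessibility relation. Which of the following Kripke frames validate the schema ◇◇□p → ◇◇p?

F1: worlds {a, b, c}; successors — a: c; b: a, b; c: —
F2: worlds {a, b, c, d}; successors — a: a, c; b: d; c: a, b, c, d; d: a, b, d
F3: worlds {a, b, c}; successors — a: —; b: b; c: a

The schema corresponds to a generalized confluence (Geach) condition: ∀x ∀y (xR²y → ∃w (yRw ∧ xR²w)).
F1: fails — bR²c but no w with cRw and bR²w.
F2: condition met.
F3: condition met.

F2, F3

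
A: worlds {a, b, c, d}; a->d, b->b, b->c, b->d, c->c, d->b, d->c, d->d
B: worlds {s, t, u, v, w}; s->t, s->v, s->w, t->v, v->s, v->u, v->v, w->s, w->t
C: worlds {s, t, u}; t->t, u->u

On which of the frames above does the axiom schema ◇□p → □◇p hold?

A, C

Frame correspondent (Sahlqvist): ∀x ∀y ∀z (Rxy ∧ Rxz → ∃w (Ryw ∧ Rzw)) — i.e. convergence.
A: ✓.
B: fails — Rsw and Rst but w and t have no common successor.
C: ✓.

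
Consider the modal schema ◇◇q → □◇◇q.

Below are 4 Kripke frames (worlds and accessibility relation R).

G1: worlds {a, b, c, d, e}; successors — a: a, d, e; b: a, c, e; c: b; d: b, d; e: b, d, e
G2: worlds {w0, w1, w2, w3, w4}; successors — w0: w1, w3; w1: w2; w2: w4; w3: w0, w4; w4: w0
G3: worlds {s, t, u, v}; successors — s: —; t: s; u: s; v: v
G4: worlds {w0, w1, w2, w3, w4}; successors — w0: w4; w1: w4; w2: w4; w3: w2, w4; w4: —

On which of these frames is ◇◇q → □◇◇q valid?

The schema corresponds to a generalized confluence (Geach) condition: ∀x ∀y ∀z ((xR²y ∧ xRz) → ∃w (y = w ∧ zR²w)).
G1: fails — bR²b, bRc but no w with b=w and cR²w.
G2: fails — w0R²w0, w0Rw1 but no w with w0=w and w1R²w.
G3: satisfies the condition.
G4: fails — w3R²w4, w3Rw2 but no w with w4=w and w2R²w.
Valid on: G3.

G3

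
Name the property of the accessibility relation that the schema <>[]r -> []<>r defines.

Suppose ◇□r→□◇r is valid. Take Rxy, Rxz and set V(r)={w : Ryw}. Then □r at y so ◇□r at x, so □◇r at x, so ◇r at z, giving w with Rzw and Ryw.

convergence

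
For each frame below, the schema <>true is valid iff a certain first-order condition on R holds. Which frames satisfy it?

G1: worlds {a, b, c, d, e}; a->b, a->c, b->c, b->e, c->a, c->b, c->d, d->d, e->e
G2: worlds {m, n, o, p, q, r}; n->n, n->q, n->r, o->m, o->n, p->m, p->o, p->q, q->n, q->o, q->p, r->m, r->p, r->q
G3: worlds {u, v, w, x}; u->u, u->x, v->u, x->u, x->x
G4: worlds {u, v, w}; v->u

The schema corresponds to seriality: forall x exists y Rxy.
G1: satisfies the condition.
G2: fails — world m has no successor.
G3: fails — world w has no successor.
G4: fails — world u has no successor.

G1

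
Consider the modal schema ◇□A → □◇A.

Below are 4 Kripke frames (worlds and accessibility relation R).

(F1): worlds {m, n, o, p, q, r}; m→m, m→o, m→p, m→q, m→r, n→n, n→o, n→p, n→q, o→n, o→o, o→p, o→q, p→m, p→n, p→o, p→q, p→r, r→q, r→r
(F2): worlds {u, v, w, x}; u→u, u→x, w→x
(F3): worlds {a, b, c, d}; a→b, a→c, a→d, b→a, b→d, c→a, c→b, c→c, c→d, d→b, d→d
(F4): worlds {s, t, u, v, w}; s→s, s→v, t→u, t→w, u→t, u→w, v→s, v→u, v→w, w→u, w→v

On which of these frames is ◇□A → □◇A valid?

The schema corresponds to convergence: ∀x ∀y ∀z (Rxy ∧ Rxz → ∃w (Ryw ∧ Rzw)).
(F1): fails — Rmm and Rmq but m and q have no common successor.
(F2): fails — Rux and Rux but x and x have no common successor.
(F3): satisfies the condition.
(F4): fails — Rtw and Rtu but w and u have no common successor.

(F3)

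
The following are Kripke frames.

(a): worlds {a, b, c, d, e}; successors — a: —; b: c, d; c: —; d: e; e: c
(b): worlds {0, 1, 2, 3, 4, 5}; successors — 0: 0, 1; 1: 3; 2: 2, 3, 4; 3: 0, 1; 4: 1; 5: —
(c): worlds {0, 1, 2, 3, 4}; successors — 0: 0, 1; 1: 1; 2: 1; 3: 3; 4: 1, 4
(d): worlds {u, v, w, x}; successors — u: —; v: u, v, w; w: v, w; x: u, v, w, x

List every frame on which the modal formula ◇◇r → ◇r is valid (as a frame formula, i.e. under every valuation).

(c)

The schema corresponds to transitivity: ∀x ∀y ∀z (Rxy ∧ Ryz → Rxz).
(a): fails — Rde and Rec but not Rdc.
(b): fails — R31 and R13 but not R33.
(c): satisfies the condition.
(d): fails — Rwv and Rvu but not Rwu.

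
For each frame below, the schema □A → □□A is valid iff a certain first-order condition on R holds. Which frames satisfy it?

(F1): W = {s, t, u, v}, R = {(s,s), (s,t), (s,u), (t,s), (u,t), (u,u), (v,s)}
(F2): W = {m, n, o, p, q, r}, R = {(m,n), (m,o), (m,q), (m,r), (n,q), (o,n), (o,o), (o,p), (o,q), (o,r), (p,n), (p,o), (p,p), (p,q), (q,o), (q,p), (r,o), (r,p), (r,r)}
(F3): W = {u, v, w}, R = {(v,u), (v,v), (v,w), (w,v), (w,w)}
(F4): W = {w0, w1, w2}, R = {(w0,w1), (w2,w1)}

Frame correspondent (Sahlqvist): ∀x ∀y ∀z (Rxy ∧ Ryz → Rxz) — i.e. transitivity.
(F1): fails — Rut and Rts but not Rus.
(F2): fails — Rmr and Rrp but not Rmp.
(F3): fails — Rwv and Rvu but not Rwu.
(F4): condition met.
Valid on: (F4).

(F4)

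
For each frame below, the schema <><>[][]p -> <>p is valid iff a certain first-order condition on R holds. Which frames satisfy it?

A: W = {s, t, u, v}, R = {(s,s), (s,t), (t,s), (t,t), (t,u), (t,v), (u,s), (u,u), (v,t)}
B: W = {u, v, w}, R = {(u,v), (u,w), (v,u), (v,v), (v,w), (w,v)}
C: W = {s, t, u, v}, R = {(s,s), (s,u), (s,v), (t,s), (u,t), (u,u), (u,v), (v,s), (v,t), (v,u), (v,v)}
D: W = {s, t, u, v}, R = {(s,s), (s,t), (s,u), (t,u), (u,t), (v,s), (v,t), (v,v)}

This is the axiom for a generalized confluence (Geach) condition; its first-order frame correspondent is forall x forall y (x R^2 y -> exists w (y R^2 w & xRw)).
A: holds.
B: holds.
C: holds.
D: fails — tR²t but no w with tR²w and tRw.

A, B, C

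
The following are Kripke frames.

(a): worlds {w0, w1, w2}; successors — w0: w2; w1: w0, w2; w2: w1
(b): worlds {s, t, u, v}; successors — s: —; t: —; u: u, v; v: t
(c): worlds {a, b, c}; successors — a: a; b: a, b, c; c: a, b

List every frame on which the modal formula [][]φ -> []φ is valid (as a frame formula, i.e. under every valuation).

This is the axiom for density; its first-order frame correspondent is forall x forall y (Rxy -> exists z (Rxz & Rzy)).
(a): fails — Rw0w2 but no z with Rw0z and Rzw2.
(b): fails — Rvt but no z with Rvz and Rzt.
(c): ✓.

(c)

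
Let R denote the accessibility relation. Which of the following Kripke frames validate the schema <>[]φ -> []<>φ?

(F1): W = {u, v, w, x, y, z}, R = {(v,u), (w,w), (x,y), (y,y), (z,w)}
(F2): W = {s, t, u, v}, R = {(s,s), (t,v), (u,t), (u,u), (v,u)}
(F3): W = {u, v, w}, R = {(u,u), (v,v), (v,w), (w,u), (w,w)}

(F3)

Frame correspondent (Sahlqvist): forall x forall y forall z (Rxy & Rxz -> exists w (Ryw & Rzw)) — i.e. convergence.
(F1): fails — Rvu and Rvu but u and u have no common successor.
(F2): fails — Rut and Ruu but t and u have no common successor.
(F3): holds.
Valid on: (F3).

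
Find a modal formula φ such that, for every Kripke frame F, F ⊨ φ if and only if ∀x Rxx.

This is reflexivity; the standard corresponding axiom is T: □q → q.
Suppose □q→q is valid. At any x set V(q)={w : Rxw}. Then □q holds at x, so q holds at x, i.e. Rxx.

□q → q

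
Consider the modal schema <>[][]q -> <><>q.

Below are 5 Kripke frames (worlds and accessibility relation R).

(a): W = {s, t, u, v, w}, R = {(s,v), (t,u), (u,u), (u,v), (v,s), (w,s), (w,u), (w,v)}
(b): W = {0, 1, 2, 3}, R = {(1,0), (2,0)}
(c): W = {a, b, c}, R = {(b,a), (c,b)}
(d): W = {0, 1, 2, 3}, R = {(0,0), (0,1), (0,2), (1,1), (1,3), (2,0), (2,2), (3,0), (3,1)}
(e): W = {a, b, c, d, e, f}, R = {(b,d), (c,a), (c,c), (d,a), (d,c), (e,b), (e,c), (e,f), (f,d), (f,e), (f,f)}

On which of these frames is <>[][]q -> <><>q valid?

The schema corresponds to a generalized confluence (Geach) condition: forall x forall y (xRy -> exists w (y R^2 w & x R^2 w)).
(a): fails — sRv but no w* with vR²w* and sR²w*.
(b): fails — 1R0 but no w with 0R²w and 1R²w.
(c): fails — bRa but no w with aR²w and bR²w.
(d): satisfies the condition.
(e): fails — cRa but no w with aR²w and cR²w.

(d)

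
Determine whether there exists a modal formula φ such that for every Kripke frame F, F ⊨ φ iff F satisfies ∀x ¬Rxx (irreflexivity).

No — not modally definable

Modal frame validity is preserved under surjective bounded morphisms.
The 4-cycle (worlds 0,1,2,3 with 0→1→2→3→0) is irreflexive, and the map sending every world to a single reflexive point • is a surjective bounded morphism (forth: every edge maps to (•,•); back: every world has a successor). So any modal formula valid on the 4-cycle is also valid on the reflexive point, which is not irreflexive.
So the class is not modally definable.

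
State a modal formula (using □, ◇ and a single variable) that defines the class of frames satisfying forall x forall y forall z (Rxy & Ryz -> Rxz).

□ψ → □□ψ

The condition is transitivity. The 4 schema □ψ → □□ψ defines it.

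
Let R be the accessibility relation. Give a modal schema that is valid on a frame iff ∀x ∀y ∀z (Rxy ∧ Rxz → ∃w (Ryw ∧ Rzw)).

A defining formula is ◇□q → □◇q (the .2 axiom).
Suppose ◇□q→□◇q is valid. Take Rxy, Rxz and set V(q)={w : Ryw}. Then □q at y so ◇□q at x, so □◇q at x, so ◇q at z, giving w with Rzw and Ryw.

◇□q → □◇q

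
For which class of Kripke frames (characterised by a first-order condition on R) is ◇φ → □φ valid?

Partial functionality

Suppose ◇φ→□φ is valid. Take Rxy, Rxz and set V(φ)={y}. Then ◇φ at x, so □φ at x, so φ at z, i.e. z=y.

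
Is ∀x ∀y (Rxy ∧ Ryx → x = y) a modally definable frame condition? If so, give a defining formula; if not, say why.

Any modally definable frame class is closed under surjective bounded morphisms.
The 6-cycle (worlds a,b,c,d,e,f with a→b→c→d→e→f→a) is antisymmetric. Sending even-indexed worlds to • and odd-indexed worlds to ∘ is a surjective bounded morphism onto the two-world frame with •↔∘, which is not antisymmetric.
Hence antisymmetry is not modally definable.

No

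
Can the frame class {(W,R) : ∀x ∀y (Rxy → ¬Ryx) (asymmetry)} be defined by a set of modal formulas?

Any modally definable frame class is closed under surjective bounded morphisms.
The 5-cycle (worlds w0,w1,w2,w3,w4 with w0→w1→w2→w3→w4→w0) is asymmetric. Mapping every world to a single reflexive point • is a surjective bounded morphism, and the reflexive point is not asymmetric (R•• but asymmetry requires ¬R••).
So no modal formula (or set of formulas) defines exactly the asymmetric frames.

No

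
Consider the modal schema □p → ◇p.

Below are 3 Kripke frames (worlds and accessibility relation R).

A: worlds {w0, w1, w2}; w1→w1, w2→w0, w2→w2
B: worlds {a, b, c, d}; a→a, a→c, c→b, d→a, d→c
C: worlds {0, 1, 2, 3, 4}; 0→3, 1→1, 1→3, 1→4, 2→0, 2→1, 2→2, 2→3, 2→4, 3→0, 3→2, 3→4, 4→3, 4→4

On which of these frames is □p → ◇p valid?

C

The schema corresponds to seriality: ∀x ∃y Rxy.
A: fails — world w0 has no successor.
B: fails — world b has no successor.
C: holds.
Valid on: C.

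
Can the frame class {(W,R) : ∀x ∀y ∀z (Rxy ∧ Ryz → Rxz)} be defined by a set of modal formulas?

This is a Sahlqvist condition; the 4 axiom □q → □□q defines it.
Suppose □q→□□q is valid. Take Rxy, Ryz and set V(q)={w : Rxw}. Then □q at x, so □□q at x, so □q at y, so q at z, i.e. Rxz.

Yes — defined by □q → □□q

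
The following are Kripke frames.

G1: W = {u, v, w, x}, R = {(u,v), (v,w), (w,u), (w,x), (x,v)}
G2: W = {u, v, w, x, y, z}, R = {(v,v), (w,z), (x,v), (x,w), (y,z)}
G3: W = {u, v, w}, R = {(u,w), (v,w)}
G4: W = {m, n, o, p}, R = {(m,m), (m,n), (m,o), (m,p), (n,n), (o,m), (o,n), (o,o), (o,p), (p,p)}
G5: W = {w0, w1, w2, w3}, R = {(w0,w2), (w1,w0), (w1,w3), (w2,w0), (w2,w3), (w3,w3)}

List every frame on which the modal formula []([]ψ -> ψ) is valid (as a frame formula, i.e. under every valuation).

This is the axiom for shift-reflexivity; its first-order frame correspondent is forall x forall y (Rxy -> Ryy).
G1: fails — Ruv but not Rvv.
G2: fails — Rxw but not Rww.
G3: fails — Ruw but not Rww.
G4: condition met.
G5: fails — Rw1w0 but not Rw0w0.
Valid on: G4.

G4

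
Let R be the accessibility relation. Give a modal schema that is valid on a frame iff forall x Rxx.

□r → r

This is reflexivity; the standard corresponding axiom is T: □r → r.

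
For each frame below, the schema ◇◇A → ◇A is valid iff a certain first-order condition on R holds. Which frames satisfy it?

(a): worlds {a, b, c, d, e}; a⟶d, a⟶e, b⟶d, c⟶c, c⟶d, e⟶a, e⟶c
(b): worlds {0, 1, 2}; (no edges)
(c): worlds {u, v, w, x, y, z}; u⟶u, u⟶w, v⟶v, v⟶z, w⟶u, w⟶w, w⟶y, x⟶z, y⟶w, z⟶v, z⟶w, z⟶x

This is the axiom for a generalized confluence (Geach) condition; its first-order frame correspondent is ∀x ∀y (xR²y → ∃w (y = w ∧ xRw)).
(a): fails — aR²a but no w with a=w and aRw.
(b): ✓.
(c): fails — uR²y but no t with y=t and uRt.
Valid on: (b).

(b)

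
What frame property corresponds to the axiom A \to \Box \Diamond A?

This is the B axiom.
Its frame correspondent is symmetry — \forall x \forall y (Rxy \to Ryx).

Symmetry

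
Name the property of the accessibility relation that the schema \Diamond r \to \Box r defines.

Suppose ◇r→□r is valid. Take Rxy, Rxz and set V(r)={y}. Then ◇r at x, so □r at x, so r at z, i.e. z=y.

Partial functionality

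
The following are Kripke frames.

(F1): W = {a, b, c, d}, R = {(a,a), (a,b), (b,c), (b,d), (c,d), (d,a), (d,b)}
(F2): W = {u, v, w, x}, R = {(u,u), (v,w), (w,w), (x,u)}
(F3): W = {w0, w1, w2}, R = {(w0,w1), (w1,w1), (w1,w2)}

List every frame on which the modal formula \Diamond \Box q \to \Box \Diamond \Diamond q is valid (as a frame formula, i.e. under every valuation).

(F2)

Frame correspondent (Sahlqvist): \forall x \forall y \forall z ((xRy \wedge xRz) \to \exists w (yRw \wedge z R^2 w)) — i.e. a generalized confluence (Geach) condition.
(F1): fails — bRc, bRc but no w with cRw and cR²w.
(F2): ✓.
(F3): fails — w1Rw1, w1Rw2 but no w with w1Rw and w2R²w.
Valid on: (F2).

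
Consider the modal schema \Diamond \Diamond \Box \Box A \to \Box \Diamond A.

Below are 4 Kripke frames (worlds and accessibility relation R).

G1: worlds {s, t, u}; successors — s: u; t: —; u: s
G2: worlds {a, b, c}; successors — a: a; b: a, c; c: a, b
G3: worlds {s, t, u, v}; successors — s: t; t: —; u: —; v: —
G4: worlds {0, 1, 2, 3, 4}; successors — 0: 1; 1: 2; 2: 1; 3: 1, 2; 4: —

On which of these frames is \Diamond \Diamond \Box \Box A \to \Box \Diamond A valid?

Frame correspondent (Sahlqvist): \forall x \forall y \forall z ((x R^2 y \wedge xRz) \to \exists w (y R^2 w \wedge zRw)) — i.e. a generalized confluence (Geach) condition.
G1: ✓.
G2: ✓.
G3: ✓.
G4: fails — 3R²1, 3R1 but no w with 1R²w and 1Rw.

G1, G2, G3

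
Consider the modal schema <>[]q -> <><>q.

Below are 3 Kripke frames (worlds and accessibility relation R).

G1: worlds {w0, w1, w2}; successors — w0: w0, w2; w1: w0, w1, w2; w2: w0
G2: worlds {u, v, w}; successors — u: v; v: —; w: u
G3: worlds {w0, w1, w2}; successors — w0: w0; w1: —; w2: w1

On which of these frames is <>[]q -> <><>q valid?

The schema corresponds to a generalized confluence (Geach) condition: forall x forall y (xRy -> exists w (yRw & x R^2 w)).
G1: condition met.
G2: fails — uRv but no t with vRt and uR²t.
G3: fails — w2Rw1 but no w with w1Rw and w2R²w.
Valid on: G1.

G1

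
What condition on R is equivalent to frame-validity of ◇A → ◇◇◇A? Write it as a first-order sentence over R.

∀x ∀y (xRy → ∃w (y = w ∧ xR³w))

This is a Sahlqvist (Geach-type) schema ◇^1□^0A → □^0◇^3A.
First-order correspondent: ∀x ∀y (xRy → ∃w (y = w ∧ xR³w)).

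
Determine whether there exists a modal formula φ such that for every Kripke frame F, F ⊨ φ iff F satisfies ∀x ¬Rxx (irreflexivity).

No — not modally definable

If a class were modally definable it would be closed under surjective bounded morphisms (Goldblatt–Thomason).
The 5-cycle (worlds s,t,u,v,w with s→t→u→v→w→s) is irreflexive, and the map sending every world to a single reflexive point • is a surjective bounded morphism (forth: every edge maps to (•,•); back: every world has a successor). So any modal formula valid on the 5-cycle is also valid on the reflexive point, which is not irreflexive.
So no modal formula (or set of formulas) defines exactly the irreflexive frames.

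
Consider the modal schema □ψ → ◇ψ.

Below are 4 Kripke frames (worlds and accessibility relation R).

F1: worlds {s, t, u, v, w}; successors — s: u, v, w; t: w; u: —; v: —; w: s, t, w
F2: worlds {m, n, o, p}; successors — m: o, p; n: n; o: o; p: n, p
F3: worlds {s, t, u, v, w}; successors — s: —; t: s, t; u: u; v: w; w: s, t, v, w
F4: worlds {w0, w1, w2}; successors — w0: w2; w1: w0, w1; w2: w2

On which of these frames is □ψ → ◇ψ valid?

This is the axiom for seriality; its first-order frame correspondent is ∀x ∃y Rxy.
F1: fails — world u has no successor.
F2: holds.
F3: fails — world s has no successor.
F4: holds.
Valid on: F2, F4.

F2, F4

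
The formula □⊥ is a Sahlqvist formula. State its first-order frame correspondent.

Emptiness of R

□⊥ is valid iff no world has any successor (otherwise □⊥ fails at any world with one).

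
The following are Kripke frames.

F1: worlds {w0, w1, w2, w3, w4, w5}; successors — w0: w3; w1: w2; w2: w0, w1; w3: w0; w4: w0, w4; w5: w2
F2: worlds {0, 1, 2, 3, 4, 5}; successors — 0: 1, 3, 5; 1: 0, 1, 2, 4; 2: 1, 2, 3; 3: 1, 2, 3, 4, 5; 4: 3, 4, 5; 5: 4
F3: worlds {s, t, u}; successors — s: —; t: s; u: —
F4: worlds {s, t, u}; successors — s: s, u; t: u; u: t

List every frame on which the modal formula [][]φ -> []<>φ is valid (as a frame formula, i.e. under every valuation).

F1, F2, F4

The schema corresponds to a generalized confluence (Geach) condition: forall x forall z (xRz -> exists w (x R^2 w & zRw)).
F1: holds.
F2: holds.
F3: fails — tRs but no w with tR²w and sRw.
F4: holds.
Valid on: F1, F2, F4.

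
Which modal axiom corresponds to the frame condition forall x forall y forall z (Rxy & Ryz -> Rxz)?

□q → □□q

The condition is transitivity. The 4 schema □q → □□q defines it.
Suppose □q→□□q is valid. Take Rxy, Ryz and set V(q)={w : Rxw}. Then □q at x, so □□q at x, so □q at y, so q at z, i.e. Rxz.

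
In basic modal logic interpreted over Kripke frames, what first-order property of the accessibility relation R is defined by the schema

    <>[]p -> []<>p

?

Suppose ◇□p→□◇p is valid. Take Rxy, Rxz and set V(p)={w : Ryw}. Then □p at y so ◇□p at x, so □◇p at x, so ◇p at z, giving w with Rzw and Ryw.
Conversely, any frame satisfying forall x forall y forall z (Rxy & Rxz -> exists w (Ryw & Rzw)) validates the schema.
Frame condition: forall x forall y forall z (Rxy & Rxz -> exists w (Ryw & Rzw)).

convergence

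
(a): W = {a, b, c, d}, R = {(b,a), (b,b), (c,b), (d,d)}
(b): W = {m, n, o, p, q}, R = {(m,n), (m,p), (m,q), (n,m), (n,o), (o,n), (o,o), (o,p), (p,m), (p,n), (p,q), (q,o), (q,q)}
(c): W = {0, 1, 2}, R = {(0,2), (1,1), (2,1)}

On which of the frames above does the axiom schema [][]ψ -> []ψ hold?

(a)

The schema corresponds to density: forall x forall y (Rxy -> exists z (Rxz & Rzy)).
(a): satisfies the condition.
(b): fails — Rnm but no z with Rnz and Rzm.
(c): fails — R02 but no z with R0z and Rz2.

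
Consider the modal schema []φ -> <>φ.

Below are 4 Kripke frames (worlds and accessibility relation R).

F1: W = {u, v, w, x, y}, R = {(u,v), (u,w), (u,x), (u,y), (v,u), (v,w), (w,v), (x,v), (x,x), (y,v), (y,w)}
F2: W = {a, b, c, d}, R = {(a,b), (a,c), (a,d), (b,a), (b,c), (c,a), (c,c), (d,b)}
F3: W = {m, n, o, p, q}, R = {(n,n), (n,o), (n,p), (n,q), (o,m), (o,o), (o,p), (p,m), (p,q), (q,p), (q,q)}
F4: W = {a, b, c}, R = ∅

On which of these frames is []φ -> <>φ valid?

F1, F2

Frame correspondent (Sahlqvist): forall x exists y Rxy — i.e. seriality.
F1: holds.
F2: holds.
F3: fails — world m has no successor.
F4: fails — world a has no successor.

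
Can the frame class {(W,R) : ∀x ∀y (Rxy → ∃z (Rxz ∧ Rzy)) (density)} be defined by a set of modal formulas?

This is a Sahlqvist condition; the C4 axiom □□q → □q defines it.
Suppose □□q→□q is valid. Take Rxy and set V(q)={w : xR²w}. Then □□q at x, so □q at x, so q at y, i.e. ∃z(Rxz∧Rzy).

Yes, by □□q → □q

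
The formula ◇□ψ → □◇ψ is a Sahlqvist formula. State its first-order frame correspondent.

Suppose ◇□ψ→□◇ψ is valid. Take Rxy, Rxz and set V(ψ)={w : Ryw}. Then □ψ at y so ◇□ψ at x, so □◇ψ at x, so ◇ψ at z, giving w with Rzw and Ryw.
Conversely, on a frame with convergence the schema holds at every world under every valuation.
Frame condition: ∀x ∀y ∀z (Rxy ∧ Rxz → ∃w (Ryw ∧ Rzw)).

convergence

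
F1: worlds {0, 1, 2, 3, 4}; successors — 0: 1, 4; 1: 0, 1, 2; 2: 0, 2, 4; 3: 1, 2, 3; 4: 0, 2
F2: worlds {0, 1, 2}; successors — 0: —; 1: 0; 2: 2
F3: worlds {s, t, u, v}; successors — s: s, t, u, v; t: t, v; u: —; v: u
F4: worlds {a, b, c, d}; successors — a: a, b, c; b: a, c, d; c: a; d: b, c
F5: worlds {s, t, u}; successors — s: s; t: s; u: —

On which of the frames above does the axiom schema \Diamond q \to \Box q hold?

F2, F5

This is the axiom for partial functionality; its first-order frame correspondent is \forall x \forall y \forall z (Rxy \wedge Rxz \to y = z).
F1: fails — 0 sees both 1 and 4.
F2: condition met.
F3: fails — s sees both s and t.
F4: fails — a sees both a and b.
F5: condition met.
Valid on: F2, F5.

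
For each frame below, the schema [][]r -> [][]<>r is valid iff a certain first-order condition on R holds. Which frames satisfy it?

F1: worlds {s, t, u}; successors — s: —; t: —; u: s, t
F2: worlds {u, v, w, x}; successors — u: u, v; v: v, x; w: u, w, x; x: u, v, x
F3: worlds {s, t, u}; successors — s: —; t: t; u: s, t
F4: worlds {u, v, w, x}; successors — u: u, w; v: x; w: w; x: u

F1, F2, F3, F4

This is the axiom for a generalized confluence (Geach) condition; its first-order frame correspondent is forall x forall z (x R^2 z -> exists w (x R^2 w & zRw)).
F1: satisfies the condition.
F2: satisfies the condition.
F3: satisfies the condition.
F4: satisfies the condition.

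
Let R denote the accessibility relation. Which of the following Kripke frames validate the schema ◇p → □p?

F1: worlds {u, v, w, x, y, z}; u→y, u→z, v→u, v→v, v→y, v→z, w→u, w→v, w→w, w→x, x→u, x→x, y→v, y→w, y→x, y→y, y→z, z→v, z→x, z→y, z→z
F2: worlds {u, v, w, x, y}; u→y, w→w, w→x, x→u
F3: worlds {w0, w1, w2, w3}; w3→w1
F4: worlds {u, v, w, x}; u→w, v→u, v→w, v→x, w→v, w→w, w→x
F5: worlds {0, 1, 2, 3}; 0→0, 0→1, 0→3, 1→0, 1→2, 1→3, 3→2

F3

Frame correspondent (Sahlqvist): ∀x ∀y ∀z (Rxy ∧ Rxz → y = z) — i.e. partial functionality.
F1: fails — u sees both y and z.
F2: fails — w sees both w and x.
F3: holds.
F4: fails — v sees both u and w.
F5: fails — 0 sees both 0 and 1.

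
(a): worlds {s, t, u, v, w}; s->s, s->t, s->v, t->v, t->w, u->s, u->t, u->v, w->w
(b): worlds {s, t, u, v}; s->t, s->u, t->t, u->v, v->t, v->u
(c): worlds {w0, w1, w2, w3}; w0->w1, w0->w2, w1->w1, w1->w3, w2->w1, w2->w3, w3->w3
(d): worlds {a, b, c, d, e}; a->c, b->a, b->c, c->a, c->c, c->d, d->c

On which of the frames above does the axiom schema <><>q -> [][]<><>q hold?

(d)

This is the axiom for a generalized confluence (Geach) condition; its first-order frame correspondent is forall x forall y forall z ((x R^2 y & x R^2 z) -> exists w (y = w & z R^2 w)).
(a): fails — sR²s, sR²t but no w* with s=w* and tR²w*.
(b): fails — sR²v, sR²t but no w with v=w and tR²w.
(c): fails — w0R²w1, w0R²w3 but no w with w1=w and w3R²w.
(d): holds.
Valid on: (d).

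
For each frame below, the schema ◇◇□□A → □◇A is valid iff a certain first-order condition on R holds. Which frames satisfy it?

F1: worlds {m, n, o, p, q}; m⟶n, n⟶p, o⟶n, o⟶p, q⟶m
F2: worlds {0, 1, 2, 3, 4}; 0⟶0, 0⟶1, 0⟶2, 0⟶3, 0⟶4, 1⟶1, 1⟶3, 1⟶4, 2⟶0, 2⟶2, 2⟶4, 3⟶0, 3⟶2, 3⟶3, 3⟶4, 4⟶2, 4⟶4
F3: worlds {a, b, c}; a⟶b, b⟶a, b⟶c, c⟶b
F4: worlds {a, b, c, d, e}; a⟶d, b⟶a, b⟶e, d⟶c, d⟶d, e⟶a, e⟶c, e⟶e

F2, F3

This is the axiom for a generalized confluence (Geach) condition; its first-order frame correspondent is ∀x ∀y ∀z ((xR²y ∧ xRz) → ∃w (yR²w ∧ zRw)).
F1: fails — mR²p, mRn but no w with pR²w and nRw.
F2: condition met.
F3: condition met.
F4: fails — aR²c, aRd but no w with cR²w and dRw.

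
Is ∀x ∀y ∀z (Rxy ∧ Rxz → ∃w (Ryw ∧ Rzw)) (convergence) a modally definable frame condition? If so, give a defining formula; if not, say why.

Definable; ◇□r → □◇r defines it

The condition is convergence. A defining modal formula is ◇□r → □◇r.
Suppose ◇□r→□◇r is valid. Take Rxy, Rxz and set V(r)={w : Ryw}. Then □r at y so ◇□r at x, so □◇r at x, so ◇r at z, giving w with Rzw and Ryw.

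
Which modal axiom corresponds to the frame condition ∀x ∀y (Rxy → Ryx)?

This is symmetry; the standard corresponding axiom is B: s → □◇s.
Suppose s→□◇s is valid. Take Rxy and set V(s)={x}. Then s at x, so □◇s at x, so ◇s at y, so some z with Ryz has s; z=x, i.e. Ryx.

s → □◇s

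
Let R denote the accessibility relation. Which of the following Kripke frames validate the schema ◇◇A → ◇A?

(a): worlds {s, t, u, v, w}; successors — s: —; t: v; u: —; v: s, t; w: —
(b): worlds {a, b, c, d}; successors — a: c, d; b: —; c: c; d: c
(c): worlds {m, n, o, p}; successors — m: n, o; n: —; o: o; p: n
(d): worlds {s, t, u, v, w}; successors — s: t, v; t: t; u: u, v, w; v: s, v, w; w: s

The schema corresponds to a generalized confluence (Geach) condition: ∀x ∀y (xR²y → ∃w (y = w ∧ xRw)).
(a): fails — tR²s but no w* with s=w* and tRw*.
(b): ✓.
(c): ✓.
(d): fails — sR²s but no w* with s=w* and sRw*.

(b), (c)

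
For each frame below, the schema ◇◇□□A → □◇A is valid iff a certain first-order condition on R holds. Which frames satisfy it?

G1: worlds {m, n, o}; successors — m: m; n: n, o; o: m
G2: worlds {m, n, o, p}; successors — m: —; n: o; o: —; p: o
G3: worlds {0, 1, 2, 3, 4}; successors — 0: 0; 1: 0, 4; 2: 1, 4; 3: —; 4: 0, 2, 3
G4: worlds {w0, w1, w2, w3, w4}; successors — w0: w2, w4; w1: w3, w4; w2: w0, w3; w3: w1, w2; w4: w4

Frame correspondent (Sahlqvist): ∀x ∀y ∀z ((xR²y ∧ xRz) → ∃w (yR²w ∧ zRw)) — i.e. a generalized confluence (Geach) condition.
G1: fails — nR²m, nRn but no w with mR²w and nRw.
G2: ✓.
G3: fails — 1R²3, 1R0 but no w with 3R²w and 0Rw.
G4: fails — w0R²w4, w0Rw2 but no w with w4R²w and w2Rw.

G2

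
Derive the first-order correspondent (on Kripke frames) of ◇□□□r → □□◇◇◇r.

∀x ∀y ∀z ((xRy ∧ xR²z) → ∃w (yR³w ∧ zR³w))

This is a Sahlqvist (Geach-type) schema ◇^1□^3r → □^2◇^3r.
Minimal-valuation argument: fix x; take any y with xR^1y and any z with xR^2z. Set V(r) to the set of worlds R-reachable from y in exactly 3 steps. Then □^3r holds at y, so the antecedent holds at x; validity forces ◇^3r at z, giving a w with zR^3w and yR^3w.
First-order correspondent: ∀x ∀y ∀z ((xRy ∧ xR²z) → ∃w (yR³w ∧ zR³w)).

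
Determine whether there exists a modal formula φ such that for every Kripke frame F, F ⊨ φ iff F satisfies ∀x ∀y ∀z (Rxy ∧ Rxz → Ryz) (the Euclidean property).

Definable; ◇p → □◇p defines it

This is a Sahlqvist condition; the 5 axiom ◇p → □◇p defines it.
Suppose ◇p→□◇p is valid. Take Rxy, Rxz and set V(p)={y}. Then ◇p at x, so □◇p at x, so ◇p at z, so some w with Rzw has p; w=y, i.e. Rzy. By symmetry of the argument, Ryz.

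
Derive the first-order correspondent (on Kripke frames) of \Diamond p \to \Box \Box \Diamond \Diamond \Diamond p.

This is a Sahlqvist (Geach-type) schema ◇^1□^0p → □^2◇^3p.
Minimal-valuation argument: fix x; take any y with xR^1y and any z with xR^2z. Set V(p) to the set of worlds R-reachable from y in exactly 0 steps. Then □^0p holds at y, so the antecedent holds at x; validity forces ◇^3p at z, giving a w with zR^3w and yR^0w.
First-order correspondent: \forall x \forall y \forall z ((xRy \wedge x R^2 z) \to \exists w (y = w \wedge z R^3 w)).

\forall x \forall y \forall z ((xRy \wedge x R^2 z) \to \exists w (y = w \wedge z R^3 w))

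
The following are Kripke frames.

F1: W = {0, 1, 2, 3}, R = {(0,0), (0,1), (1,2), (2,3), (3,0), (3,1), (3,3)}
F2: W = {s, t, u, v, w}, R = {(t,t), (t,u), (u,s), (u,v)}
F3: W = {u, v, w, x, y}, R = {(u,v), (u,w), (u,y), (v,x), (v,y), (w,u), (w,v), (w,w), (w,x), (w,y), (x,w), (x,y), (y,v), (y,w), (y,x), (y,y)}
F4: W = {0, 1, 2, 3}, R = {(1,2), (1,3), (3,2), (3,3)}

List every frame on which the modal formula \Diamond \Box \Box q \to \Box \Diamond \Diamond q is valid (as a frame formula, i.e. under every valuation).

Frame correspondent (Sahlqvist): \forall x \forall y \forall z ((xRy \wedge xRz) \to \exists w (y R^2 w \wedge z R^2 w)) — i.e. a generalized confluence (Geach) condition.
F1: fails — 0R0, 0R1 but no w with 0R²w and 1R²w.
F2: fails — tRt, tRu but no w* with tR²w* and uR²w*.
F3: satisfies the condition.
F4: fails — 1R2, 1R2 but no w with 2R²w and 2R²w.
Valid on: F3.

F3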